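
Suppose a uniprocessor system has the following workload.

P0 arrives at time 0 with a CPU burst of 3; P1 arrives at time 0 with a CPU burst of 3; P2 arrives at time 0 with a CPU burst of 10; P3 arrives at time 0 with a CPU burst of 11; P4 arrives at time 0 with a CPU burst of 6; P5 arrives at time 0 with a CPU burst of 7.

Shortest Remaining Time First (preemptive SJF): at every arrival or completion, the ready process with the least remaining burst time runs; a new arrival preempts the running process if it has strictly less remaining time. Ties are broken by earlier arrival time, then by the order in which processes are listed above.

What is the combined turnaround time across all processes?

Schedule: | P0 0-3 | P1 3-6 | P4 6-12 | P5 12-19 | P2 19-29 | P3 29-40 |
Completion: P0=3  P1=6  P2=29  P3=40  P4=12  P5=19
Turnaround = completion − arrival: P0=3, P1=6, P2=29, P3=40, P4=12, P5=19
Total turnaround = 3 + 6 + 29 + 40 + 12 + 19 = 109

109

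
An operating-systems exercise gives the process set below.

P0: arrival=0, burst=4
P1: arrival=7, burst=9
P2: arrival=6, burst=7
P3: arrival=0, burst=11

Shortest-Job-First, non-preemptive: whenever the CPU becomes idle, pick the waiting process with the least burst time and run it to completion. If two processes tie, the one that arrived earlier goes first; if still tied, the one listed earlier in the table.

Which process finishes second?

Gantt: | P0 0-4 | P3 4-15 | P2 15-22 | P1 22-31 |
Completion: P0=4  P1=31  P2=22  P3=15
Turnaround (C−A): P0=4  P1=24  P2=16  P3=15
Finish order: P0 → P3 → P2 → P1

P3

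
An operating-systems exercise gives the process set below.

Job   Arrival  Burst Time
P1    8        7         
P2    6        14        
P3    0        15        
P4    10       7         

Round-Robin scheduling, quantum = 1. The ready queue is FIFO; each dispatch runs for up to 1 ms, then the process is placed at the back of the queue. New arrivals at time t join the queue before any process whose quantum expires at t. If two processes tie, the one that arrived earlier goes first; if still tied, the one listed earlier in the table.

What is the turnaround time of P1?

Schedule: | P3 0-6 | P2 6-7 | P3 7-8 | P2 8-9 | P1 9-10 | P3 10-11 | P2 11-12 | P4 12-13 | P1 13-14 | P3 14-15 | P2 15-16 | P4 16-17 | P1 17-18 | P3 18-19 | P2 19-20 | P4 20-21 | P1 21-22 | P3 22-23 | P2 23-24 | P4 24-25 | P1 25-26 | P3 26-27 | P2 27-28 | P4 28-29 | P1 29-30 | P3 30-31 | P2 31-32 | P4 32-33 | P1 33-34 | P3 34-35 | P2 35-36 | P4 36-37 | P3 37-38 | P2 38-43 |
Completion: P1=34  P2=43  P3=38  P4=37
Turnaround(P1) = completion − arrival = 34 − 8 = 26

26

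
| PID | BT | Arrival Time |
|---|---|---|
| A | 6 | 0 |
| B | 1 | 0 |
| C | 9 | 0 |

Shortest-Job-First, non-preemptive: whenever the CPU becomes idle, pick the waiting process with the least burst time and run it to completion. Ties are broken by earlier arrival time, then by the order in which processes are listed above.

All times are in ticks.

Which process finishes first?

B

Timeline: | B 0-1 | A 1-7 | C 7-16 |
Completion: A=7  B=1  C=16
Turnaround (C−A): A=7  B=1  C=16
Finish order: B → A → C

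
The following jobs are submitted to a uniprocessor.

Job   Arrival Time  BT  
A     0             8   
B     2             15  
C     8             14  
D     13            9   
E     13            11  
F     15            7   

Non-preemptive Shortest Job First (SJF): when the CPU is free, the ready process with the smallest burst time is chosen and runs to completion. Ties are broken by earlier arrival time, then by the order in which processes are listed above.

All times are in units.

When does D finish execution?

Schedule: | A 0-8 | C 8-22 | F 22-29 | D 29-38 | E 38-49 | B 49-64 |
Completion: A=8  B=64  C=22  D=38  E=49  F=29
Turnaround (C−A): A=8  B=62  C=14  D=25  E=36  F=14

38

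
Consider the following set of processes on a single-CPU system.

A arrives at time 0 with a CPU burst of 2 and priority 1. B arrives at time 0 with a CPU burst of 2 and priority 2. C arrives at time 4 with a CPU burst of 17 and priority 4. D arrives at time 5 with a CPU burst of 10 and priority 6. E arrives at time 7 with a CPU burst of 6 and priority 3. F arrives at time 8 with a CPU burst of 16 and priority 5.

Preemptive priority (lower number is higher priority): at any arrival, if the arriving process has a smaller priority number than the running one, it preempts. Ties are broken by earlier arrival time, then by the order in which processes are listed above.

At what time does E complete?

Schedule: | A 0-2 | B 2-4 | C 4-7 | E 7-13 | C 13-27 | F 27-43 | D 43-53 |
Completion: A=2  B=4  C=27  D=53  E=13  F=43
Turnaround (C−A): A=2  B=4  C=23  D=48  E=6  F=35

13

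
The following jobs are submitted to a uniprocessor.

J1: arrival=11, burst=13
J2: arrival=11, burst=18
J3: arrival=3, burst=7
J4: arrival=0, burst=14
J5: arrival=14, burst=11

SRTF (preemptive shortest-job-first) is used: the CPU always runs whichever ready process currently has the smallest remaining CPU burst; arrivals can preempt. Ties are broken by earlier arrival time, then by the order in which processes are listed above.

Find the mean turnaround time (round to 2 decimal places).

Schedule: | J4 0-3 | J3 3-10 | J4 10-21 | J5 21-32 | J1 32-45 | J2 45-63 |
Completion: J1=45  J2=63  J3=10  J4=21  J5=32
Turnaround (C−A): J1=34  J2=52  J3=7  J4=21  J5=18
Turnaround times: J1=34, J2=52, J3=7, J4=21, J5=18
Average turnaround = (34+52+7+21+18) / 5 = 132/5 = 26.40

26.40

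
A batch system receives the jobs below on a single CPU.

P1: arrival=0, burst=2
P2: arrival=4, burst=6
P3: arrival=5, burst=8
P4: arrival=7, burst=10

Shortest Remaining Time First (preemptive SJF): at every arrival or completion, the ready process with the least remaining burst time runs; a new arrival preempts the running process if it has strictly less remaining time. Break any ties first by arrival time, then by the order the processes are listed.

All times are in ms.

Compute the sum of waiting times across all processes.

16

Gantt: | P1 0-2 | idle 2-4 | P2 4-10 | P3 10-18 | P4 18-28 |
Completion: P1=2  P2=10  P3=18  P4=28
Waiting = turnaround − burst: P1=0, P2=0, P3=5, P4=11
Total waiting = 0 + 0 + 5 + 11 = 16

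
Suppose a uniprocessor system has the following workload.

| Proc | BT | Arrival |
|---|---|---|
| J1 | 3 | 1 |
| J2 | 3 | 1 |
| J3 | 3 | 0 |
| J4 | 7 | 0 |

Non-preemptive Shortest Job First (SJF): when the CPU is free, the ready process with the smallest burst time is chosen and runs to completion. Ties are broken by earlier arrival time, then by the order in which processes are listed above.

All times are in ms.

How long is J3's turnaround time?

3

Schedule: | J3 0-3 | J1 3-6 | J2 6-9 | J4 9-16 |
Completion: J1=6  J2=9  J3=3  J4=16
Turnaround(J3) = completion − arrival = 3 − 0 = 3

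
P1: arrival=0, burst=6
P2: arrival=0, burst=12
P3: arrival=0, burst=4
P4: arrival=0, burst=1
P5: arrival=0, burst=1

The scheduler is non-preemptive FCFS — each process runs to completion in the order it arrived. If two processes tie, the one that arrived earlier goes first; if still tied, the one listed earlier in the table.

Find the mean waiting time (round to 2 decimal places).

13.80

Timeline: | P1 0-6 | P2 6-18 | P3 18-22 | P4 22-23 | P5 23-24 |
Completion: P1=6  P2=18  P3=22  P4=23  P5=24
Turnaround (C−A): P1=6  P2=18  P3=22  P4=23  P5=24
Waiting times: P1=0, P2=6, P3=18, P4=22, P5=23
Average waiting = (0+6+18+22+23) / 5 = 69/5 = 13.80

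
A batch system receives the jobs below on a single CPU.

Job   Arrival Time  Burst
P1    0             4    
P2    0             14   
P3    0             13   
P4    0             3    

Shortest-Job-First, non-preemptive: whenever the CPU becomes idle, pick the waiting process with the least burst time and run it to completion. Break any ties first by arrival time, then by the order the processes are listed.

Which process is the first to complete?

P4

Timeline: | P4 0-3 | P1 3-7 | P3 7-20 | P2 20-34 |
Completion: P1=7  P2=34  P3=20  P4=3
Turnaround (C−A): P1=7  P2=34  P3=20  P4=3
Finish order: P4 → P1 → P3 → P2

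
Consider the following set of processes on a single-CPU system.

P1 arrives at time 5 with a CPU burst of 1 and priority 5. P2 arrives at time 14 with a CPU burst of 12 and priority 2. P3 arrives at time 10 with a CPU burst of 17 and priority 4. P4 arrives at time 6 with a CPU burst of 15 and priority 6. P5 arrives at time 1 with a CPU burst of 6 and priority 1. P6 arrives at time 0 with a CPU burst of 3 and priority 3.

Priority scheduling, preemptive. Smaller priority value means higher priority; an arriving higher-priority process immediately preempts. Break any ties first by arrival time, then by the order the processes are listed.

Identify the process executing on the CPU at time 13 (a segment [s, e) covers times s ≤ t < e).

Schedule: | P6 0-1 | P5 1-7 | P6 7-9 | P1 9-10 | P3 10-14 | P2 14-26 | P3 26-39 | P4 39-54 |
Completion: P1=10  P2=26  P3=39  P4=54  P5=7  P6=9

P3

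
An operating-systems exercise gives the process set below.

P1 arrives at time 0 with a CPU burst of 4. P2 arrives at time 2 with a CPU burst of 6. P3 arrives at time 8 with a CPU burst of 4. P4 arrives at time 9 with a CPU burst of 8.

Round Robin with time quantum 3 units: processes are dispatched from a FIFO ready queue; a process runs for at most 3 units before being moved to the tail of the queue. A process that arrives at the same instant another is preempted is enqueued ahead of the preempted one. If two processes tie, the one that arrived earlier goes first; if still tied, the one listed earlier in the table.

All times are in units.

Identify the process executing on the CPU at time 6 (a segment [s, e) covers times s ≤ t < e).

P1

Timeline: | P1 0-3 | P2 3-6 | P1 6-7 | P2 7-10 | P3 10-13 | P4 13-16 | P3 16-17 | P4 17-22 |
Completion: P1=7  P2=10  P3=17  P4=22
Turnaround (C−A): P1=7  P2=8  P3=9  P4=13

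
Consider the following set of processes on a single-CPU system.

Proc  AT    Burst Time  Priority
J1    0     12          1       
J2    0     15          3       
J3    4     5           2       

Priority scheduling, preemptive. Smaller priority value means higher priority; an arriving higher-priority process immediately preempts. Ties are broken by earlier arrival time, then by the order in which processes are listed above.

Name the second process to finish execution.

J3

Timeline: | J1 0-12 | J3 12-17 | J2 17-32 |
Completion: J1=12  J2=32  J3=17
Finish order: J1 → J3 → J2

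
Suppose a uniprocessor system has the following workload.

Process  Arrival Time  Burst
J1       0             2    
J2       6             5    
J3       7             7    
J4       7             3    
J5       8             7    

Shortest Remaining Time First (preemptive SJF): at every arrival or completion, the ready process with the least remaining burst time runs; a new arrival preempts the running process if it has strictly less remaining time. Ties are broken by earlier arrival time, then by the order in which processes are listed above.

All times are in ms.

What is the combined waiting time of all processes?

23

Gantt: | J1 0-2 | idle 2-6 | J2 6-7 | J4 7-10 | J2 10-14 | J3 14-21 | J5 21-28 |
Completion: J1=2  J2=14  J3=21  J4=10  J5=28
Turnaround (C−A): J1=2  J2=8  J3=14  J4=3  J5=20
Waiting = turnaround − burst: J1=0, J2=3, J3=7, J4=0, J5=13
Total waiting = 0 + 3 + 7 + 0 + 13 = 23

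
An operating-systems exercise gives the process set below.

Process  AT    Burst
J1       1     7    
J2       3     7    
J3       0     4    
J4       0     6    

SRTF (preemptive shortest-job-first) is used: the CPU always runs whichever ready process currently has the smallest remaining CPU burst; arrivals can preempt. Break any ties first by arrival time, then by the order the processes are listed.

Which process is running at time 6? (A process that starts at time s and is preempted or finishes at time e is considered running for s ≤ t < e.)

J4

Timeline: | J3 0-4 | J4 4-10 | J1 10-17 | J2 17-24 |
Completion: J1=17  J2=24  J3=4  J4=10
Turnaround (C−A): J1=16  J2=21  J3=4  J4=10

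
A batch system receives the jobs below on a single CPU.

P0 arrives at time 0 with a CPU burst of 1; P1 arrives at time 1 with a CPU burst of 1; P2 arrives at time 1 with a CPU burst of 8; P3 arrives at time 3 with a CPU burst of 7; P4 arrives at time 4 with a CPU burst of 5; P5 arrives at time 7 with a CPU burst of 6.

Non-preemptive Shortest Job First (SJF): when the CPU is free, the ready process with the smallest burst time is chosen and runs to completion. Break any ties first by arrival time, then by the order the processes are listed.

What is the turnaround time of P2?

Schedule: | P0 0-1 | P1 1-2 | P2 2-10 | P4 10-15 | P5 15-21 | P3 21-28 |
Completion: P0=1  P1=2  P2=10  P3=28  P4=15  P5=21
Turnaround(P2) = completion − arrival = 10 − 1 = 9

9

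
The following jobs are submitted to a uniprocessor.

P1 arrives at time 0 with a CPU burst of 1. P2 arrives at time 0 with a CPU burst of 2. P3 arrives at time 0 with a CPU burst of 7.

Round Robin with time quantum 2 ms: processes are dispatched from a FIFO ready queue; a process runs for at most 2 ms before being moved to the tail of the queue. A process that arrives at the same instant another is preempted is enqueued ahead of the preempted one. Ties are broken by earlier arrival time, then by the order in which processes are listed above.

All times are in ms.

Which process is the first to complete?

Schedule: | P1 0-1 | P2 1-3 | P3 3-10 |
Completion: P1=1  P2=3  P3=10
Turnaround (C−A): P1=1  P2=3  P3=10
Finish order: P1 → P2 → P3

P1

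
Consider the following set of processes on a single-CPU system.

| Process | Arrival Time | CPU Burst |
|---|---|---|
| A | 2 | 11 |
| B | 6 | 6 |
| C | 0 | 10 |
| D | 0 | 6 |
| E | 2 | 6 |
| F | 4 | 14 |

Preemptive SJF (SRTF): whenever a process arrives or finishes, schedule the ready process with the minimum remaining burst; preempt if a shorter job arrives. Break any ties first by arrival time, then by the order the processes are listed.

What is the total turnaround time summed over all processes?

142

Gantt: | D 0-6 | E 6-12 | B 12-18 | C 18-28 | A 28-39 | F 39-53 |
Completion: A=39  B=18  C=28  D=6  E=12  F=53
Turnaround = completion − arrival: A=37, B=12, C=28, D=6, E=10, F=49
Total turnaround = 37 + 12 + 28 + 6 + 10 + 49 = 142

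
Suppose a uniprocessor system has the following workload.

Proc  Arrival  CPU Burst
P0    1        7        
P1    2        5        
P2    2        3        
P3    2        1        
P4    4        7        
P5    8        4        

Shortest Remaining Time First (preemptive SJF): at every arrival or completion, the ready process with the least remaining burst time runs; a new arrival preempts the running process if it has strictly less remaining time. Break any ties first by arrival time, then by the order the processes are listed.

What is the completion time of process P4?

28

Schedule: | idle 0-1 | P0 1-2 | P3 2-3 | P2 3-6 | P1 6-11 | P5 11-15 | P0 15-21 | P4 21-28 |
Completion: P0=21  P1=11  P2=6  P3=3  P4=28  P5=15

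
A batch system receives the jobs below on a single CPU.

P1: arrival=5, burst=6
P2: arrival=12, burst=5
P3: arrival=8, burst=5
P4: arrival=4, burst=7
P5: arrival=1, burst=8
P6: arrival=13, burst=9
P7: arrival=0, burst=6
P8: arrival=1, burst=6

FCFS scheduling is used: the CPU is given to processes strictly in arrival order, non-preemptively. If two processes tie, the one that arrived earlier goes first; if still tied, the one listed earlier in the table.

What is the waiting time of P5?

Schedule: | P7 0-6 | P5 6-14 | P8 14-20 | P4 20-27 | P1 27-33 | P3 33-38 | P2 38-43 | P6 43-52 |
Completion: P1=33  P2=43  P3=38  P4=27  P5=14  P6=52  P7=6  P8=20
Turnaround (C−A): P1=28  P2=31  P3=30  P4=23  P5=13  P6=39  P7=6  P8=19
Waiting(P5) = turnaround − burst = 13 − 8 = 5

5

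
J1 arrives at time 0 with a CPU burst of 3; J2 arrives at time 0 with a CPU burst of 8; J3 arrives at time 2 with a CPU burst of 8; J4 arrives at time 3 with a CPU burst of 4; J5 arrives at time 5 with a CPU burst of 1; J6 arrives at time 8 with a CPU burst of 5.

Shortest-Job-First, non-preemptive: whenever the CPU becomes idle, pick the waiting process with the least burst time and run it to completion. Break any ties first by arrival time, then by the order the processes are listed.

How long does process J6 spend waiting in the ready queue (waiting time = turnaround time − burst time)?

Gantt: | J1 0-3 | J4 3-7 | J5 7-8 | J6 8-13 | J2 13-21 | J3 21-29 |
Completion: J1=3  J2=21  J3=29  J4=7  J5=8  J6=13
Turnaround (C−A): J1=3  J2=21  J3=27  J4=4  J5=3  J6=5
Waiting(J6) = turnaround − burst = 5 − 5 = 0

0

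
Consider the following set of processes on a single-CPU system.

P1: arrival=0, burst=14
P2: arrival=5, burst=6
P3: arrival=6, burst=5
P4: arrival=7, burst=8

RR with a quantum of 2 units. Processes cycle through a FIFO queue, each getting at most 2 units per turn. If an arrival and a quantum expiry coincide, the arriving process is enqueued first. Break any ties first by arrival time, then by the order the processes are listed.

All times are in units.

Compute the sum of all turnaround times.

Gantt: | P1 0-6 | P2 6-8 | P3 8-10 | P1 10-12 | P4 12-14 | P2 14-16 | P3 16-18 | P1 18-20 | P4 20-22 | P2 22-24 | P3 24-25 | P1 25-27 | P4 27-29 | P1 29-31 | P4 31-33 |
Completion: P1=31  P2=24  P3=25  P4=33
Turnaround = completion − arrival: P1=31, P2=19, P3=19, P4=26
Total turnaround = 31 + 19 + 19 + 26 = 95

95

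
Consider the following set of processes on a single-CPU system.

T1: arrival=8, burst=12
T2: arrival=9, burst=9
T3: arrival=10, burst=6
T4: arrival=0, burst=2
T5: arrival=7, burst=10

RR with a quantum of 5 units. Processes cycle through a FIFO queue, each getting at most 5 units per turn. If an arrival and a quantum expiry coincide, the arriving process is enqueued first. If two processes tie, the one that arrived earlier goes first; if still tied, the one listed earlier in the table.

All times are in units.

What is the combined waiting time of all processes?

Timeline: | T4 0-2 | idle 2-7 | T5 7-12 | T1 12-17 | T2 17-22 | T3 22-27 | T5 27-32 | T1 32-37 | T2 37-41 | T3 41-42 | T1 42-44 |
Completion: T1=44  T2=41  T3=42  T4=2  T5=32
Waiting = turnaround − burst: T1=24, T2=23, T3=26, T4=0, T5=15
Total waiting = 24 + 23 + 26 + 0 + 15 = 88

88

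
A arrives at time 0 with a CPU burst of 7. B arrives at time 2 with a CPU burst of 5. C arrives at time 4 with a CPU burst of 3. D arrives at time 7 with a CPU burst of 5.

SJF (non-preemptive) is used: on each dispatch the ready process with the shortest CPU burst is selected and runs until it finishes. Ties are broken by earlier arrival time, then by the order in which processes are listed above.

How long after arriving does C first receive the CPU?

Timeline: | A 0-7 | C 7-10 | B 10-15 | D 15-20 |
Completion: A=7  B=15  C=10  D=20
Turnaround (C−A): A=7  B=13  C=6  D=13
Response(C) = first start − arrival = 7 − 4 = 3

3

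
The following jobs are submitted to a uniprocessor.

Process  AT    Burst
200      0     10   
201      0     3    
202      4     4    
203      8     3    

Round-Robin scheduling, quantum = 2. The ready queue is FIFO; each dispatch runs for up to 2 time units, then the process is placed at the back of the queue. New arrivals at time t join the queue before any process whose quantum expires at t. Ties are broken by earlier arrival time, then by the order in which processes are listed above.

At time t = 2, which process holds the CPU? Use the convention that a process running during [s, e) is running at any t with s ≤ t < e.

Gantt: | 200 0-2 | 201 2-4 | 200 4-6 | 202 6-8 | 201 8-9 | 200 9-11 | 203 11-13 | 202 13-15 | 200 15-17 | 203 17-18 | 200 18-20 |
Completion: 200=20  201=9  202=15  203=18

201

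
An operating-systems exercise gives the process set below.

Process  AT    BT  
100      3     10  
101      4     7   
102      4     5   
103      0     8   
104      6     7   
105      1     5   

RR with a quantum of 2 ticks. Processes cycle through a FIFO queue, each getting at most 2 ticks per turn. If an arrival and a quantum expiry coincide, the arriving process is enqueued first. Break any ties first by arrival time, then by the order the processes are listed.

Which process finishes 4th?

101

Timeline: | 103 0-2 | 105 2-4 | 103 4-6 | 100 6-8 | 101 8-10 | 102 10-12 | 105 12-14 | 104 14-16 | 103 16-18 | 100 18-20 | 101 20-22 | 102 22-24 | 105 24-25 | 104 25-27 | 103 27-29 | 100 29-31 | 101 31-33 | 102 33-34 | 104 34-36 | 100 36-38 | 101 38-39 | 104 39-40 | 100 40-42 |
Completion: 100=42  101=39  102=34  103=29  104=40  105=25
Finish order: 105 → 103 → 102 → 101 → 104 → 100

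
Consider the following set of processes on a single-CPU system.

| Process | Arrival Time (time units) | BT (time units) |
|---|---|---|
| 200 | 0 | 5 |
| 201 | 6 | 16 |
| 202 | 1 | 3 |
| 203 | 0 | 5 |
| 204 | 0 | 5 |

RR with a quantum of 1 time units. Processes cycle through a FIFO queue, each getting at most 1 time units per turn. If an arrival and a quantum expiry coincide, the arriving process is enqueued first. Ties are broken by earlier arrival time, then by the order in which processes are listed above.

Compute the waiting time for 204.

Timeline: | 200 0-1 | 203 1-2 | 204 2-3 | 202 3-4 | 200 4-5 | 203 5-6 | 204 6-7 | 202 7-8 | 200 8-9 | 201 9-10 | 203 10-11 | 204 11-12 | 202 12-13 | 200 13-14 | 201 14-15 | 203 15-16 | 204 16-17 | 200 17-18 | 201 18-19 | 203 19-20 | 204 20-21 | 201 21-34 |
Completion: 200=18  201=34  202=13  203=20  204=21
Turnaround (C−A): 200=18  201=28  202=12  203=20  204=21
Waiting(204) = turnaround − burst = 21 − 5 = 16

16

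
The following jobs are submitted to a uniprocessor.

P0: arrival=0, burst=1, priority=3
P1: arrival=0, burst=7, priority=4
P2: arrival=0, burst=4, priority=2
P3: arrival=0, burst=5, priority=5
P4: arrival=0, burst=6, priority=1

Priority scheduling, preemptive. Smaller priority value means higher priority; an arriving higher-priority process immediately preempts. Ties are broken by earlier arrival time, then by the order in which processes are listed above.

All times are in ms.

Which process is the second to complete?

Schedule: | P4 0-6 | P2 6-10 | P0 10-11 | P1 11-18 | P3 18-23 |
Completion: P0=11  P1=18  P2=10  P3=23  P4=6
Finish order: P4 → P2 → P0 → P1 → P3

P2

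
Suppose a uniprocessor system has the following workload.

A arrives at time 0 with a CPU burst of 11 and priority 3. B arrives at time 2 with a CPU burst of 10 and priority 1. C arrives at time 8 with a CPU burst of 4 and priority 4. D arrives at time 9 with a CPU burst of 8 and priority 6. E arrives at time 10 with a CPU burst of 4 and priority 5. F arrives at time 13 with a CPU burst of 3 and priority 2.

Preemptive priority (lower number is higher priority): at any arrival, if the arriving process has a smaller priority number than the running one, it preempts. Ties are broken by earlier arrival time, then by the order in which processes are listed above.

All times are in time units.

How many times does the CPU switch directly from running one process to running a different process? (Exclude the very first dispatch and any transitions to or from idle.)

Schedule: | A 0-2 | B 2-12 | A 12-13 | F 13-16 | A 16-24 | C 24-28 | E 28-32 | D 32-40 |
Completion: A=24  B=12  C=28  D=40  E=32  F=16
Turnaround (C−A): A=24  B=10  C=20  D=31  E=22  F=3

7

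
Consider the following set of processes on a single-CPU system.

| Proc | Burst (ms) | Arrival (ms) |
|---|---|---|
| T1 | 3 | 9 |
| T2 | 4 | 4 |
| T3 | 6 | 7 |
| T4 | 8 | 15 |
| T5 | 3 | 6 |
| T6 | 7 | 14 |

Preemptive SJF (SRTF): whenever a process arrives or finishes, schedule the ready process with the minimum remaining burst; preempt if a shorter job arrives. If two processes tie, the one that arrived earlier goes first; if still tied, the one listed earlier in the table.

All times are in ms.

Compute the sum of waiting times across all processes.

Timeline: | idle 0-4 | T2 4-8 | T5 8-11 | T1 11-14 | T3 14-20 | T6 20-27 | T4 27-35 |
Completion: T1=14  T2=8  T3=20  T4=35  T5=11  T6=27
Waiting = turnaround − burst: T1=2, T2=0, T3=7, T4=12, T5=2, T6=6
Total waiting = 2 + 0 + 7 + 12 + 2 + 6 = 29

29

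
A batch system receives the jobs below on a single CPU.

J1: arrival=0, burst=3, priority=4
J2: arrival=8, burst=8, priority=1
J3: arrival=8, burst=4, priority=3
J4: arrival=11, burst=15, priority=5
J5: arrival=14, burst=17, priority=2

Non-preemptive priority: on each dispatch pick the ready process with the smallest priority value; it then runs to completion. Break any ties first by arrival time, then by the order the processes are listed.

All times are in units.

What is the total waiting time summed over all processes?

53

Schedule: | J1 0-3 | idle 3-8 | J2 8-16 | J5 16-33 | J3 33-37 | J4 37-52 |
Completion: J1=3  J2=16  J3=37  J4=52  J5=33
Turnaround (C−A): J1=3  J2=8  J3=29  J4=41  J5=19
Waiting = turnaround − burst: J1=0, J2=0, J3=25, J4=26, J5=2
Total waiting = 0 + 0 + 25 + 26 + 2 = 53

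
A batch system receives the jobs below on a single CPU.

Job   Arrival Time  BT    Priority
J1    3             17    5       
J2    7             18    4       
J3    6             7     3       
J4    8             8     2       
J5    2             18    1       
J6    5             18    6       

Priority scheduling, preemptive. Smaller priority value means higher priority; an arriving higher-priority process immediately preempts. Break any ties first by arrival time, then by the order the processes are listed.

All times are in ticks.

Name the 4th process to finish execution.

J2

Gantt: | idle 0-2 | J5 2-20 | J4 20-28 | J3 28-35 | J2 35-53 | J1 53-70 | J6 70-88 |
Completion: J1=70  J2=53  J3=35  J4=28  J5=20  J6=88
Finish order: J5 → J4 → J3 → J2 → J1 → J6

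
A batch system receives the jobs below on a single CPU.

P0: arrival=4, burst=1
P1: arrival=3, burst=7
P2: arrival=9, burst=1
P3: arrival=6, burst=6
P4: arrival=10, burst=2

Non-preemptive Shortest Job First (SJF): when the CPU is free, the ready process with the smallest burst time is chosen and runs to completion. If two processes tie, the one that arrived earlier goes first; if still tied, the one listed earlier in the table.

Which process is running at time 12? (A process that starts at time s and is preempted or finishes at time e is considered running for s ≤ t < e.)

P4

Timeline: | idle 0-3 | P1 3-10 | P0 10-11 | P2 11-12 | P4 12-14 | P3 14-20 |
Completion: P0=11  P1=10  P2=12  P3=20  P4=14
Turnaround (C−A): P0=7  P1=7  P2=3  P3=14  P4=4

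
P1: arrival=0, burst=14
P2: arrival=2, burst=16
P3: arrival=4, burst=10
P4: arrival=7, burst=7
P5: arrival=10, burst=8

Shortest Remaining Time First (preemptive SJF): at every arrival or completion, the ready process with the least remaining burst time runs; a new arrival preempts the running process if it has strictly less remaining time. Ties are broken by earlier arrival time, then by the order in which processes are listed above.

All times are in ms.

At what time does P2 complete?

55

Schedule: | P1 0-14 | P4 14-21 | P5 21-29 | P3 29-39 | P2 39-55 |
Completion: P1=14  P2=55  P3=39  P4=21  P5=29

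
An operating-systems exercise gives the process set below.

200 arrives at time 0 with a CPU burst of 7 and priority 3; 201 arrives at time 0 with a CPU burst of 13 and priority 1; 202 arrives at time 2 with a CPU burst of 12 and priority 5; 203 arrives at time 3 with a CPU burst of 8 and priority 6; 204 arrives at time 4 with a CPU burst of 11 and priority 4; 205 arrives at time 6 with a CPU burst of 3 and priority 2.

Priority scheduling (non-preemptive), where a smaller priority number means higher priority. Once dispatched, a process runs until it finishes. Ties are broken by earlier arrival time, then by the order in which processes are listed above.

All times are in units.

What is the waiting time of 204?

Timeline: | 201 0-13 | 205 13-16 | 200 16-23 | 204 23-34 | 202 34-46 | 203 46-54 |
Completion: 200=23  201=13  202=46  203=54  204=34  205=16
Turnaround (C−A): 200=23  201=13  202=44  203=51  204=30  205=10
Waiting(204) = turnaround − burst = 30 − 11 = 19

19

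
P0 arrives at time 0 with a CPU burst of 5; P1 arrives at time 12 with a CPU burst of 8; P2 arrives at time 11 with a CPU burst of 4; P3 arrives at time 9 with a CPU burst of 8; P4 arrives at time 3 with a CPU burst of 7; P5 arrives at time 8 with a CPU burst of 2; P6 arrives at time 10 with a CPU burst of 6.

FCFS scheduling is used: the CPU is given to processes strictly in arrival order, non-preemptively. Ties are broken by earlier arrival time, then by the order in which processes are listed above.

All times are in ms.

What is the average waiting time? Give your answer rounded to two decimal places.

8.57

Schedule: | P0 0-5 | P4 5-12 | P5 12-14 | P3 14-22 | P6 22-28 | P2 28-32 | P1 32-40 |
Completion: P0=5  P1=40  P2=32  P3=22  P4=12  P5=14  P6=28
Turnaround (C−A): P0=5  P1=28  P2=21  P3=13  P4=9  P5=6  P6=18
Waiting times: P0=0, P1=20, P2=17, P3=5, P4=2, P5=4, P6=12
Average waiting = (0+20+17+5+2+4+12) / 7 = 60/7 = 8.57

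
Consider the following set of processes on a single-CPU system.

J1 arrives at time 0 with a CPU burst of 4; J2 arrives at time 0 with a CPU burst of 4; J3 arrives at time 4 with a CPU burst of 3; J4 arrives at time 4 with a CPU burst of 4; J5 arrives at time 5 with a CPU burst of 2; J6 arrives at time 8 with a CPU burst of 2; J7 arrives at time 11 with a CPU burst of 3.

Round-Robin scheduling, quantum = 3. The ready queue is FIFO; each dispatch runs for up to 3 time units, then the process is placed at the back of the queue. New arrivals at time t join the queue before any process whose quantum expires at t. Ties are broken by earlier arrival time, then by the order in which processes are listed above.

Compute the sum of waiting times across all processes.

55

Schedule: | J1 0-3 | J2 3-6 | J1 6-7 | J3 7-10 | J4 10-13 | J5 13-15 | J2 15-16 | J6 16-18 | J7 18-21 | J4 21-22 |
Completion: J1=7  J2=16  J3=10  J4=22  J5=15  J6=18  J7=21
Turnaround (C−A): J1=7  J2=16  J3=6  J4=18  J5=10  J6=10  J7=10
Waiting = turnaround − burst: J1=3, J2=12, J3=3, J4=14, J5=8, J6=8, J7=7
Total waiting = 3 + 12 + 3 + 14 + 8 + 8 + 7 = 55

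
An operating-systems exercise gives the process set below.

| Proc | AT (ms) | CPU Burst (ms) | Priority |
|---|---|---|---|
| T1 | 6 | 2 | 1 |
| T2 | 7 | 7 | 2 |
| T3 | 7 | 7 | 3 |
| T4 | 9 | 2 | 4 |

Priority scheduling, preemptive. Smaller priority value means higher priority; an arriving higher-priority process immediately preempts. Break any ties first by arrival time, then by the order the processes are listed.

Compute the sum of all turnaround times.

Timeline: | idle 0-6 | T1 6-8 | T2 8-15 | T3 15-22 | T4 22-24 |
Completion: T1=8  T2=15  T3=22  T4=24
Turnaround (C−A): T1=2  T2=8  T3=15  T4=15
Turnaround = completion − arrival: T1=2, T2=8, T3=15, T4=15
Total turnaround = 2 + 8 + 15 + 15 = 40

40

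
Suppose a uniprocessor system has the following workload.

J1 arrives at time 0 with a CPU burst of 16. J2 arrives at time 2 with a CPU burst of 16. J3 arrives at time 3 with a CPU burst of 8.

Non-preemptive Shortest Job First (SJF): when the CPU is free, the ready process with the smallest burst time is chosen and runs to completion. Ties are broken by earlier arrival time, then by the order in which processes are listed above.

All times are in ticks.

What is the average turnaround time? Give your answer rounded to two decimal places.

25.00

Gantt: | J1 0-16 | J3 16-24 | J2 24-40 |
Completion: J1=16  J2=40  J3=24
Turnaround (C−A): J1=16  J2=38  J3=21
Turnaround times: J1=16, J2=38, J3=21
Average turnaround = (16+38+21) / 3 = 75/3 = 25.00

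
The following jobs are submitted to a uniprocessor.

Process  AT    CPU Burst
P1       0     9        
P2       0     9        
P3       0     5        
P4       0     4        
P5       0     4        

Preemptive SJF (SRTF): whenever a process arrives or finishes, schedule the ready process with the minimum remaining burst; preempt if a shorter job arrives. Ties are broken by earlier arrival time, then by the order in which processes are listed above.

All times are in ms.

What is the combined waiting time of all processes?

47

Timeline: | P4 0-4 | P5 4-8 | P3 8-13 | P1 13-22 | P2 22-31 |
Completion: P1=22  P2=31  P3=13  P4=4  P5=8
Waiting = turnaround − burst: P1=13, P2=22, P3=8, P4=0, P5=4
Total waiting = 13 + 22 + 8 + 0 + 4 = 47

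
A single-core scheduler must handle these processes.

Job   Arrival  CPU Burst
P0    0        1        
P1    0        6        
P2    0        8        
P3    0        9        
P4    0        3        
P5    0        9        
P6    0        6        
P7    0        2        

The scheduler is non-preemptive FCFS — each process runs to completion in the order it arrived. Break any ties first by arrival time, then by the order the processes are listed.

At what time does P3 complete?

24

Timeline: | P0 0-1 | P1 1-7 | P2 7-15 | P3 15-24 | P4 24-27 | P5 27-36 | P6 36-42 | P7 42-44 |
Completion: P0=1  P1=7  P2=15  P3=24  P4=27  P5=36  P6=42  P7=44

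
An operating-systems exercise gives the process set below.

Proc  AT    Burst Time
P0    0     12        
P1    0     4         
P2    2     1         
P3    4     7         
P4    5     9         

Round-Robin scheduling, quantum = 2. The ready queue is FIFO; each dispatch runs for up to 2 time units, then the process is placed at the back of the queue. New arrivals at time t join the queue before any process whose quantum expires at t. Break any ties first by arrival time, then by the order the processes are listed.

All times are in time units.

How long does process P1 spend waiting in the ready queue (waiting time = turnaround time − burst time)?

Timeline: | P0 0-2 | P1 2-4 | P2 4-5 | P0 5-7 | P3 7-9 | P1 9-11 | P4 11-13 | P0 13-15 | P3 15-17 | P4 17-19 | P0 19-21 | P3 21-23 | P4 23-25 | P0 25-27 | P3 27-28 | P4 28-30 | P0 30-32 | P4 32-33 |
Completion: P0=32  P1=11  P2=5  P3=28  P4=33
Waiting(P1) = turnaround − burst = 11 − 4 = 7

7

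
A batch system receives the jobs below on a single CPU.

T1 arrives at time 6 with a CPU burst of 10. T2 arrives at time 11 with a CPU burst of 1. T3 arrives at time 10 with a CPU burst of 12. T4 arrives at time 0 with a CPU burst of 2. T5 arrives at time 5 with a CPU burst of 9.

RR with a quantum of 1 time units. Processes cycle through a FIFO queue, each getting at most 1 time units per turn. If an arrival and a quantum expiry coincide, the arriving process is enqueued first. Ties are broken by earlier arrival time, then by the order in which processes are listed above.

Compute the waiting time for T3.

Gantt: | T4 0-2 | idle 2-5 | T5 5-6 | T1 6-7 | T5 7-8 | T1 8-9 | T5 9-10 | T1 10-11 | T3 11-12 | T5 12-13 | T2 13-14 | T1 14-15 | T3 15-16 | T5 16-17 | T1 17-18 | T3 18-19 | T5 19-20 | T1 20-21 | T3 21-22 | T5 22-23 | T1 23-24 | T3 24-25 | T5 25-26 | T1 26-27 | T3 27-28 | T5 28-29 | T1 29-30 | T3 30-31 | T1 31-32 | T3 32-37 |
Completion: T1=32  T2=14  T3=37  T4=2  T5=29
Turnaround (C−A): T1=26  T2=3  T3=27  T4=2  T5=24
Waiting(T3) = turnaround − burst = 27 − 12 = 15

15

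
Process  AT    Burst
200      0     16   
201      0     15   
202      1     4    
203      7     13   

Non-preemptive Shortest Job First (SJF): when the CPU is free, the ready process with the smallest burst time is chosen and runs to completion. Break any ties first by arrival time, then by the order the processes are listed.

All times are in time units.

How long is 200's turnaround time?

48

Gantt: | 201 0-15 | 202 15-19 | 203 19-32 | 200 32-48 |
Completion: 200=48  201=15  202=19  203=32
Turnaround(200) = completion − arrival = 48 − 0 = 48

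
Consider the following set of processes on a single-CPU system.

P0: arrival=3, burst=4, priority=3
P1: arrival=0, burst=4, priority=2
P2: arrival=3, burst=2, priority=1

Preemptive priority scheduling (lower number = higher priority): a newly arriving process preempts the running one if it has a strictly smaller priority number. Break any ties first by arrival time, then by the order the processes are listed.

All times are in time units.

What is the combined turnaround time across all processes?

Timeline: | P1 0-3 | P2 3-5 | P1 5-6 | P0 6-10 |
Completion: P0=10  P1=6  P2=5
Turnaround = completion − arrival: P0=7, P1=6, P2=2
Total turnaround = 7 + 6 + 2 = 15

15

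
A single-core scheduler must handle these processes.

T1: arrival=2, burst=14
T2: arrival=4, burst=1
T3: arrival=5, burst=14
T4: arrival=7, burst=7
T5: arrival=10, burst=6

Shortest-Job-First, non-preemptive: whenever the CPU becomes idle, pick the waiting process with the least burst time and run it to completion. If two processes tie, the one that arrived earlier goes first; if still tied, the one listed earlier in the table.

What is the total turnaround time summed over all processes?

Gantt: | idle 0-2 | T1 2-16 | T2 16-17 | T5 17-23 | T4 23-30 | T3 30-44 |
Completion: T1=16  T2=17  T3=44  T4=30  T5=23
Turnaround (C−A): T1=14  T2=13  T3=39  T4=23  T5=13
Turnaround = completion − arrival: T1=14, T2=13, T3=39, T4=23, T5=13
Total turnaround = 14 + 13 + 39 + 23 + 13 = 102

102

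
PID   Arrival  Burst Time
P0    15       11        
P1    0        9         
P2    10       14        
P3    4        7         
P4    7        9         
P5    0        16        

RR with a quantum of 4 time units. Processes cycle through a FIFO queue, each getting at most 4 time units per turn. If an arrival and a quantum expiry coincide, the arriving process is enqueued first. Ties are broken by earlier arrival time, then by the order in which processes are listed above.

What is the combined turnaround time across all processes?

Timeline: | P1 0-4 | P5 4-8 | P3 8-12 | P1 12-16 | P4 16-20 | P5 20-24 | P2 24-28 | P3 28-31 | P0 31-35 | P1 35-36 | P4 36-40 | P5 40-44 | P2 44-48 | P0 48-52 | P4 52-53 | P5 53-57 | P2 57-61 | P0 61-64 | P2 64-66 |
Completion: P0=64  P1=36  P2=66  P3=31  P4=53  P5=57
Turnaround (C−A): P0=49  P1=36  P2=56  P3=27  P4=46  P5=57
Turnaround = completion − arrival: P0=49, P1=36, P2=56, P3=27, P4=46, P5=57
Total turnaround = 49 + 36 + 56 + 27 + 46 + 57 = 271

271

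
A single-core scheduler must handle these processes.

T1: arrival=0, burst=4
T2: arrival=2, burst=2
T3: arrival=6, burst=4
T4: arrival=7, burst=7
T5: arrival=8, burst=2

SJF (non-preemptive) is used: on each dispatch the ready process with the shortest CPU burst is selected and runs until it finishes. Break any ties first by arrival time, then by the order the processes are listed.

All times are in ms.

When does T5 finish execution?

12

Gantt: | T1 0-4 | T2 4-6 | T3 6-10 | T5 10-12 | T4 12-19 |
Completion: T1=4  T2=6  T3=10  T4=19  T5=12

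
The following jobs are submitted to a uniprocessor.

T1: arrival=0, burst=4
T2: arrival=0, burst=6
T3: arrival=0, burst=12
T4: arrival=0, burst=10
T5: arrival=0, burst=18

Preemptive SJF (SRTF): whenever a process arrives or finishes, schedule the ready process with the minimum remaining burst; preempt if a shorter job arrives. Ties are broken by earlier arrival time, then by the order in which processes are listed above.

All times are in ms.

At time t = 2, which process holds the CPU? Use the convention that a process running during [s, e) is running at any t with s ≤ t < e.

T1

Schedule: | T1 0-4 | T2 4-10 | T4 10-20 | T3 20-32 | T5 32-50 |
Completion: T1=4  T2=10  T3=32  T4=20  T5=50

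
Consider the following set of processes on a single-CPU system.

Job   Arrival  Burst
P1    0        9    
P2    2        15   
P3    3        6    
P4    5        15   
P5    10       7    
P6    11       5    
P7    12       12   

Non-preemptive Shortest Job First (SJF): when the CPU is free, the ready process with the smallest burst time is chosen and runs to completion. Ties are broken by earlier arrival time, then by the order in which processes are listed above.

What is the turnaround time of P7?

27

Timeline: | P1 0-9 | P3 9-15 | P6 15-20 | P5 20-27 | P7 27-39 | P2 39-54 | P4 54-69 |
Completion: P1=9  P2=54  P3=15  P4=69  P5=27  P6=20  P7=39
Turnaround(P7) = completion − arrival = 39 − 12 = 27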